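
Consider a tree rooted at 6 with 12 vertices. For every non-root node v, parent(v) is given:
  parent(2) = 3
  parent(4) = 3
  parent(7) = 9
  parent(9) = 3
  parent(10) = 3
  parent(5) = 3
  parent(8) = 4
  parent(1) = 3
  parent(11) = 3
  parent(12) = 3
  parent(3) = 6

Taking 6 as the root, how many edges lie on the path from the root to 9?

6–3–9 — 2 edges.

2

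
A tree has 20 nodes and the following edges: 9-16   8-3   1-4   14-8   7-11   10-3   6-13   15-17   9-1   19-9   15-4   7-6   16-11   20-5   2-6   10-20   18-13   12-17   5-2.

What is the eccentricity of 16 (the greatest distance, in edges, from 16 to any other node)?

The node farthest from 16 is 14, via 16–11–7–6–2–5–20–10–3–8–14 — 10 edges.

10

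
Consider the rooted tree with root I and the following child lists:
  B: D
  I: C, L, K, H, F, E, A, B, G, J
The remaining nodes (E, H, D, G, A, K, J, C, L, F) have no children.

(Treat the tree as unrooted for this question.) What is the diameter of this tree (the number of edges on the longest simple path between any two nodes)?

Starting from D, a farthest node is E at distance 3.
One longest path: D – B – I – E.
So the diameter is 3.

3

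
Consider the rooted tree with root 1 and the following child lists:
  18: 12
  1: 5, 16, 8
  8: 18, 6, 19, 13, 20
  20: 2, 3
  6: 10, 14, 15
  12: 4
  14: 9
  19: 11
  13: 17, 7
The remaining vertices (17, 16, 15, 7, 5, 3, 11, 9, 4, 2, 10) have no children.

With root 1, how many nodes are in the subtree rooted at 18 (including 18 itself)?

3

The subtree rooted at 18 contains: 18, 12, 4 — 3 nodes.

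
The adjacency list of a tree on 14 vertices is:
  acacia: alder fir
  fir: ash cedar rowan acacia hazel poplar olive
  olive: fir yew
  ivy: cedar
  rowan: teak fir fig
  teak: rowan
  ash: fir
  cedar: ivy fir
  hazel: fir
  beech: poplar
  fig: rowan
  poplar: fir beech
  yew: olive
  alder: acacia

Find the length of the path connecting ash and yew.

Walking from ash: ash - fir - olive - yew. Length 3.

3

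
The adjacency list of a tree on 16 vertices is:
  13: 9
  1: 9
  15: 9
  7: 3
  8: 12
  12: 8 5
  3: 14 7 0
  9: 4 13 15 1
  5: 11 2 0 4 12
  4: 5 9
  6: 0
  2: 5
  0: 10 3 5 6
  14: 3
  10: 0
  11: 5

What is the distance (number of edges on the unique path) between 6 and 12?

3

The path is 6 - 0 - 5 - 12, which has 3 edges.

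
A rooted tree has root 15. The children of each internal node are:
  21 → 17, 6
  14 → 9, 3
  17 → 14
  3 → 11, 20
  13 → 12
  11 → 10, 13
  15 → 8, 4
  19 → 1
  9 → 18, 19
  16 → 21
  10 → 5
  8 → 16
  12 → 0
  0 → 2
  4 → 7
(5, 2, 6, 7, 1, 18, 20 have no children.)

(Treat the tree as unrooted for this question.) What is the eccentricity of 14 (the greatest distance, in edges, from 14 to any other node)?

7

A farthest node from 14 is 7.
The path 14 – 17 – 21 – 16 – 8 – 15 – 4 – 7 has 7 edges.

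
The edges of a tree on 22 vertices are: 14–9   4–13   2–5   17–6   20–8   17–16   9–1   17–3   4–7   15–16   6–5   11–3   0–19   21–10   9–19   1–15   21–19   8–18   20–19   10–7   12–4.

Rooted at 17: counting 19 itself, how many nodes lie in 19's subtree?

Descendants of 19 (including itself): 19, 20, 0, 21, 8, 10, 18, 7, 4, 13, 12. That's 11.

11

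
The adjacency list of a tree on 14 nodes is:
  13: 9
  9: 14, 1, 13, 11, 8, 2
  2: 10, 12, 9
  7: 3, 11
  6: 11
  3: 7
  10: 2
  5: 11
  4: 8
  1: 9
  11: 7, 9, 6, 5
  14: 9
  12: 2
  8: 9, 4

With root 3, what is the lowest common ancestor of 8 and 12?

Path 8→root: 8 9 11 7 3; path 12→root: 12 2 9 11 7 3.
First common node: 9.

9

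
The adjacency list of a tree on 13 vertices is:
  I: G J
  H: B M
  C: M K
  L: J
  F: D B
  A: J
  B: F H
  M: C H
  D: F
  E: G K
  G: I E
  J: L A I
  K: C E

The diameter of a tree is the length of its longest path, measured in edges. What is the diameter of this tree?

Starting from A, a farthest node is D at distance 11.
One longest path: A - J - I - G - E - K - C - M - H - B - F - D.
So the diameter is 11.

11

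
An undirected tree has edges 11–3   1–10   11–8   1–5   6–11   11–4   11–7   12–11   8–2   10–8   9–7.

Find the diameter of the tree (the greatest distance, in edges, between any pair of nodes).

Starting from 5, a farthest node is 9 at distance 6.
One longest path: 5–1–10–8–11–7–9.
So the diameter is 6.

6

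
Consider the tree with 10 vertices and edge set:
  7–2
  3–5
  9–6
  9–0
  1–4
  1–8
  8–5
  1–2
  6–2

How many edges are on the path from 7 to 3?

5

The path is 7–2–1–8–5–3, which has 5 edges.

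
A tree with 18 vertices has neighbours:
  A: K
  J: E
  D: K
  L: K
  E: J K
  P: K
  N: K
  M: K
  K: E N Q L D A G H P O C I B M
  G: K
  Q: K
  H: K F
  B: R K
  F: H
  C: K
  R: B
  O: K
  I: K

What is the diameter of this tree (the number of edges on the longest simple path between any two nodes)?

BFS from J reaches R last, at distance 4; BFS from R confirms no node is farther.
Path: J – E – K – B – R.

4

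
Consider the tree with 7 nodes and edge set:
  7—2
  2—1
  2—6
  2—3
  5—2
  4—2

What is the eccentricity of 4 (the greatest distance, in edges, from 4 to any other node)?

A farthest node from 4 is 3 (7, 1, 6, 5 also at distance 2).
The path 4–2–3 has 2 edges.

2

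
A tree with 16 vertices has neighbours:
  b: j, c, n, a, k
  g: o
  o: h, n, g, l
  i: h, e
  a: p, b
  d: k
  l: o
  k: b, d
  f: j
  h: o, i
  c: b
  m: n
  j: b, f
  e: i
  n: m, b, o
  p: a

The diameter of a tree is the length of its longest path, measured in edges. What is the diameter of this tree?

7

BFS from e reaches p last, at distance 7; BFS from p confirms no node is farther.
Path: e-i-h-o-n-b-a-p.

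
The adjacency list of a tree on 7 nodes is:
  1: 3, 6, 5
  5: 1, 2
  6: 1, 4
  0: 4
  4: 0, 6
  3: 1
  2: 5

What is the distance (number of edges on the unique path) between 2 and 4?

2–5–1–6–4: 4 edges.

4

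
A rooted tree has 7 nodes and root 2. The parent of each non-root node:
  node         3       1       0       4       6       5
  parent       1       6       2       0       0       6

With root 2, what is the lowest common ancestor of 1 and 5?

1's ancestor chain is 1, 6, 0, 2 and 5's is 5, 6, 0, 2; they first meet at 6.

6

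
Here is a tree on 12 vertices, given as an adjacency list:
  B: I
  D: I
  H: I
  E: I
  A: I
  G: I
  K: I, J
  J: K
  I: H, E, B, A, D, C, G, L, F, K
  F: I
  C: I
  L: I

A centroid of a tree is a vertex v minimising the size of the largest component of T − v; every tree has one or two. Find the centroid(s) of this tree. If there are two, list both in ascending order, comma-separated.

I

Delete I: the remaining components have sizes 2, 1, 1, 1, 1, 1, 1, 1, 1, 1. Max 2 ≤ 6, so I is a centroid.
No neighbour of I does as well, so I is the unique centroid.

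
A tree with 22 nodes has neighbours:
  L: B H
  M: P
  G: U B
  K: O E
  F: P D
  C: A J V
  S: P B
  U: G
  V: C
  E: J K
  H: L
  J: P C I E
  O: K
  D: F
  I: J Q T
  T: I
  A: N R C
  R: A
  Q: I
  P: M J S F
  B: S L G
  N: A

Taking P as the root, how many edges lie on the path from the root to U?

4

Climbing from U to the root: U–G–B–S–P. That's 4 steps.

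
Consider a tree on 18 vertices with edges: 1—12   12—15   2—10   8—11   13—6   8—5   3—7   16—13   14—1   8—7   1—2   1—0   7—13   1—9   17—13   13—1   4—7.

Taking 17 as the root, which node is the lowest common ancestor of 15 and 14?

1

15's ancestor chain is 15, 12, 1, 13, 17 and 14's is 14, 1, 13, 17; they first meet at 1.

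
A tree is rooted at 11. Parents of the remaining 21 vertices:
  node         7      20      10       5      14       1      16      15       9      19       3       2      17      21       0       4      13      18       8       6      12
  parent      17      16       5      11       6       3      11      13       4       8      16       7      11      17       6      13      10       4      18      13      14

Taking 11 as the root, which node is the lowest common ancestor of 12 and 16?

Ancestors of 12 (toward the root): 12, 14, 6, 13, 10, 5, 11.
Ancestors of 16: 16, 11.
The deepest node appearing in both lists is 11.

11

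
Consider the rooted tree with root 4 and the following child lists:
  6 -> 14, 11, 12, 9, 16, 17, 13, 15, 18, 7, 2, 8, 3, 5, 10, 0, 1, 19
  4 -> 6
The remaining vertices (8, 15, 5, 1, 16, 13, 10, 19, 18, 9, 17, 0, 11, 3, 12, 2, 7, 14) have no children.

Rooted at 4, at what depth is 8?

2

Climbing from 8 to the root: 8 → 6 → 4. That's 2 steps.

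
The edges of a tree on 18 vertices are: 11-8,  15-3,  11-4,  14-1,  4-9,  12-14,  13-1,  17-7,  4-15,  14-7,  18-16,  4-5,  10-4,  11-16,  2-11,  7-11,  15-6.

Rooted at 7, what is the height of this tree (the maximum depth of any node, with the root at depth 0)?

The longest root-to-leaf path is 7-11-4-15-6 (4 edges).

4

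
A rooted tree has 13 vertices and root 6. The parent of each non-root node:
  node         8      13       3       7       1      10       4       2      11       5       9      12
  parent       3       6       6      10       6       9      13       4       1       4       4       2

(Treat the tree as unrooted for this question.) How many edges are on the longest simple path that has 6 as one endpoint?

Distances from 6 peak at 5, attained at 7.
6 – 13 – 4 – 9 – 10 – 7

5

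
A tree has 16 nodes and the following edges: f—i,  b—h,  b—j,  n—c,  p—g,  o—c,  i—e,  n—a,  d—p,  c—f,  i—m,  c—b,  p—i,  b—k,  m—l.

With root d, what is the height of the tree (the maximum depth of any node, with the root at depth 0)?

The longest root-to-leaf path is d – p – i – f – c – b – j (6 edges).

6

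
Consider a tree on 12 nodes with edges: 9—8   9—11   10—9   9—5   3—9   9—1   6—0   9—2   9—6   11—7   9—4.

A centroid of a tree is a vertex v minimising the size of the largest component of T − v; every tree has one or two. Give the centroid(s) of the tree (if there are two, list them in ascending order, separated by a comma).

If 9 is removed the pieces have sizes 2, 2, 1, 1, 1, 1, 1, 1, 1, all ≤ ⌊12/2⌋ = 6.
No neighbour of 9 does as well, so 9 is the unique centroid.

9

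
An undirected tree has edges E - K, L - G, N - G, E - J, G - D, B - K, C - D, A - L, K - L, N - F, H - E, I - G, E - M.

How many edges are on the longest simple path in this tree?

A longest path is F - N - G - L - K - E - H, with 6 edges.

6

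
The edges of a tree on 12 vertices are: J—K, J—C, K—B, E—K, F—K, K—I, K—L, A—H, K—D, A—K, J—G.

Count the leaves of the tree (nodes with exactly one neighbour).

Exactly 9 nodes have a single neighbour: B, C, D, E, F, G, H, I, L.

9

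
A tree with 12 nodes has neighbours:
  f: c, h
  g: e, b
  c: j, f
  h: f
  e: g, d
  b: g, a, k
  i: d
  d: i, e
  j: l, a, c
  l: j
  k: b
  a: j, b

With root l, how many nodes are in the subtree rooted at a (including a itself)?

Descendants of a (including itself): a, b, g, k, e, d, i. That's 7.

7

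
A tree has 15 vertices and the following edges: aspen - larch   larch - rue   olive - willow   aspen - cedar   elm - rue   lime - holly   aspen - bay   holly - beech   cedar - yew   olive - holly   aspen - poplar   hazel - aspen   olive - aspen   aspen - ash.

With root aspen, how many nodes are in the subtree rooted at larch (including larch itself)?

3

larch's subtree: {larch, rue, elm}, size 3.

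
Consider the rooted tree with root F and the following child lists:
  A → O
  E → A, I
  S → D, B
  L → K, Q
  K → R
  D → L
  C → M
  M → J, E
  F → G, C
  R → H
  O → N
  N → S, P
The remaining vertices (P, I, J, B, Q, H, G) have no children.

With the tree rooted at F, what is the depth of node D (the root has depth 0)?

8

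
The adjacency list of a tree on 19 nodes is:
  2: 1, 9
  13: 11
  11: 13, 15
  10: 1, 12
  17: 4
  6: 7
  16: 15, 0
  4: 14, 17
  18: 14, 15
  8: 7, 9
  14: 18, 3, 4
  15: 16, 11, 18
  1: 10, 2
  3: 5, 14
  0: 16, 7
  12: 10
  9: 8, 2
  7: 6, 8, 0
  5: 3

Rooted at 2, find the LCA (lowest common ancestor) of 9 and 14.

9

Ancestors of 9 (toward the root): 9, 2.
Ancestors of 14: 14, 18, 15, 16, 0, 7, 8, 9, 2.
The deepest node appearing in both lists is 9.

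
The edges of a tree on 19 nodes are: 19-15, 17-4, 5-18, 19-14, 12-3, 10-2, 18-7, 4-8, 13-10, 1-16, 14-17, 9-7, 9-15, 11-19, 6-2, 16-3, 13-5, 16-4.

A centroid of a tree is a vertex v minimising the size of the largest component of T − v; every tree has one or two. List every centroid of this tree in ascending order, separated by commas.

If 19 is removed the pieces have sizes 9, 8, 1, all ≤ ⌊19/2⌋ = 9.
Every other node leaves some component of size > 9, so the centroid is unique.

19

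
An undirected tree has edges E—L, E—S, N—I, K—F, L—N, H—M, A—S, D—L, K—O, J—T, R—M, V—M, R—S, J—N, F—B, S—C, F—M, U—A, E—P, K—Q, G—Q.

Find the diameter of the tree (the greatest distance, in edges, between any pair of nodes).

11

BFS from G reaches T last, at distance 11; BFS from T confirms no node is farther.
Path: G-Q-K-F-M-R-S-E-L-N-J-T.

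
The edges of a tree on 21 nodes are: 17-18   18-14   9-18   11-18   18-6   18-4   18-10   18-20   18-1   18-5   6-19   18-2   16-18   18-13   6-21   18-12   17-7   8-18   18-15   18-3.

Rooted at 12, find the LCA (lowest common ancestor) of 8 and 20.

18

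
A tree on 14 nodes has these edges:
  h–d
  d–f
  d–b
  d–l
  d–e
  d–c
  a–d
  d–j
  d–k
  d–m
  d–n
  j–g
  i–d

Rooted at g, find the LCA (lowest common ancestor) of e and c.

d

e's ancestor chain is e, d, j, g and c's is c, d, j, g; they first meet at d.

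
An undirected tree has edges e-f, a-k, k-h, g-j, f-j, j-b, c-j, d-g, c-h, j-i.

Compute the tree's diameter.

6

A longest path is d-g-j-c-h-k-a, with 6 edges.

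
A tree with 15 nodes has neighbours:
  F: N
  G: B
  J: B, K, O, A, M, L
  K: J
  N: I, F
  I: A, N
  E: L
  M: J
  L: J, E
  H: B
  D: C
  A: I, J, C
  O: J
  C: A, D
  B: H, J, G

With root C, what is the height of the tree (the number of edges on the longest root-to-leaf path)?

H sits deepest: C–A–J–B–H — 4 edges from the root.

4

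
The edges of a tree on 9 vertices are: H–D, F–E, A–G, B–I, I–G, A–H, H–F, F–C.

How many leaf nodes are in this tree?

4

The leaves are B, C, D, E.
That is 4 leaves.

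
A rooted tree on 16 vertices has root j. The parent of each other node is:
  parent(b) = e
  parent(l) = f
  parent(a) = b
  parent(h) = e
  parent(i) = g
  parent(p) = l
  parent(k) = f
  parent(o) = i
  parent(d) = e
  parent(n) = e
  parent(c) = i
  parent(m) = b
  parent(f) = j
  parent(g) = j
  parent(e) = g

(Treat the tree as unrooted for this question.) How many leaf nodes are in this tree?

9

The leaves are a, c, d, h, k, m, n, o, p.
That is 9 leaves.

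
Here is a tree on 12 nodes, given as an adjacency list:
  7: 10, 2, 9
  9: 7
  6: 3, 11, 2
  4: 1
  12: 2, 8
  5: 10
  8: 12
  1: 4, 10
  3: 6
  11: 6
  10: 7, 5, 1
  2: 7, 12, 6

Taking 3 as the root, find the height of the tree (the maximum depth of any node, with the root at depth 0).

6

The longest root-to-leaf path is 3–6–2–7–10–1–4 (6 edges).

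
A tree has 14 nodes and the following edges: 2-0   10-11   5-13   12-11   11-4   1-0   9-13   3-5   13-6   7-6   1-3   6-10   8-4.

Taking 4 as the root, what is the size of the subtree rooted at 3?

3's subtree: {3, 1, 0, 2}, size 4.

4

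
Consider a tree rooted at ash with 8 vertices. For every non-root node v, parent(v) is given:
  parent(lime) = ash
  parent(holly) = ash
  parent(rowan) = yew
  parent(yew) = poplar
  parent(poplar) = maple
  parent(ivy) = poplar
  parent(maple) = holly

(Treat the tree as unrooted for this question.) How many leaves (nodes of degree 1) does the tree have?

3

The leaves are ivy, lime, rowan.
That is 3 leaves.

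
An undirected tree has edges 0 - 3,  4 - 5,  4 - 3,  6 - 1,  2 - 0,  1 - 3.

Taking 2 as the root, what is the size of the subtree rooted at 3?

3's subtree: {3, 1, 4, 6, 5}, size 5.

5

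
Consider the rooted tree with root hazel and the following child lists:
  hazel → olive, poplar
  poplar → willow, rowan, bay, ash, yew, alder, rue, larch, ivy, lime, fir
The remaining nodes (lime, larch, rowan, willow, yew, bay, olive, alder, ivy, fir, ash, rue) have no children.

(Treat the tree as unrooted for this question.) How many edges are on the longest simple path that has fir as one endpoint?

3

The node farthest from fir is olive, via fir – poplar – hazel – olive — 3 edges.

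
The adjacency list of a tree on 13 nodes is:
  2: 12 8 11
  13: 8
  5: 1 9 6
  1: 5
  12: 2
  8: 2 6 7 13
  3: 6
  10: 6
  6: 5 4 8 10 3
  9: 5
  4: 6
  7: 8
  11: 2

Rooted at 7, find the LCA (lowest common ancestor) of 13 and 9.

8

Path 13→root: 13 8 7; path 9→root: 9 5 6 8 7.
First common node: 8.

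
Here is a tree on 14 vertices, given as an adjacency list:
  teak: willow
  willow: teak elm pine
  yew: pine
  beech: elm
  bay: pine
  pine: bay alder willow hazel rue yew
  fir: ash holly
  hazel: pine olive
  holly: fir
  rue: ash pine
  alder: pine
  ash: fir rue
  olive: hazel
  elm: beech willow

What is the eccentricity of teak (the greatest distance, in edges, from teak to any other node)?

Distances from teak peak at 6, attained at holly.
teak – willow – pine – rue – ash – fir – holly

6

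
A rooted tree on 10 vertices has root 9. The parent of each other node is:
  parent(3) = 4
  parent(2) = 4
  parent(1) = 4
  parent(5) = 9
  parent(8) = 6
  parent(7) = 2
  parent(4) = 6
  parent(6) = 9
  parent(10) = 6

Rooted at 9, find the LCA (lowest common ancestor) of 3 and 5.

9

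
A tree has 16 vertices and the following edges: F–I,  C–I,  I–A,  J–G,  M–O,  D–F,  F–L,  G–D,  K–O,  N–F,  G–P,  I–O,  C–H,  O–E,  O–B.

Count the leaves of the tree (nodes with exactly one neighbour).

10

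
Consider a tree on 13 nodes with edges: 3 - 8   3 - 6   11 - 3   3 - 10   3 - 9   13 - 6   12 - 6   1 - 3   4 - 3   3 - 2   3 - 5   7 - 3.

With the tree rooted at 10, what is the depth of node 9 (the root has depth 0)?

2

10 → 3 → 9 — 2 edges.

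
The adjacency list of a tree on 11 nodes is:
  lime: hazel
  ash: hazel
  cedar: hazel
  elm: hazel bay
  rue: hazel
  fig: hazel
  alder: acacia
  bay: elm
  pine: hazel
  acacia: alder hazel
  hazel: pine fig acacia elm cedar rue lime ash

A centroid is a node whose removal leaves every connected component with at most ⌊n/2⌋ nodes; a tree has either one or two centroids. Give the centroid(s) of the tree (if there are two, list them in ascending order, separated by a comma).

hazel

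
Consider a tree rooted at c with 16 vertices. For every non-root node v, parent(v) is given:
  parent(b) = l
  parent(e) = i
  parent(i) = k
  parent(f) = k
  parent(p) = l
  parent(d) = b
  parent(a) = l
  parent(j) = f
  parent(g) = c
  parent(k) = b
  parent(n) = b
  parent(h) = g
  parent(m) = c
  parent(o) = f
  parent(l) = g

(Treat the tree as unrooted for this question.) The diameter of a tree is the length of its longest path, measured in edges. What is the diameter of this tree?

A longest path is m – c – g – l – b – k – f – o, with 7 edges.

7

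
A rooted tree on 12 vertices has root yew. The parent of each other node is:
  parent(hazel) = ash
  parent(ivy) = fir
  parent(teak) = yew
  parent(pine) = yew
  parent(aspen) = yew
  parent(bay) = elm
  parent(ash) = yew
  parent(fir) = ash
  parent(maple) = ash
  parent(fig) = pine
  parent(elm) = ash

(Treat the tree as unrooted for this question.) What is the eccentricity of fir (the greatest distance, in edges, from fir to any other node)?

A farthest node from fir is fig.
The path fir-ash-yew-pine-fig has 4 edges.

4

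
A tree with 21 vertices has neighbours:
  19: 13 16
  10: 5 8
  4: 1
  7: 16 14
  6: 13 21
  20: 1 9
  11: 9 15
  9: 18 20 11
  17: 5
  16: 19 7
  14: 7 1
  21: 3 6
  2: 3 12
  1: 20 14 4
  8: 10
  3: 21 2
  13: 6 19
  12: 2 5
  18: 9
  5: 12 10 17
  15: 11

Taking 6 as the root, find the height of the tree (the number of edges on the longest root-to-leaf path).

10

15 sits deepest: 6 → 13 → 19 → 16 → 7 → 14 → 1 → 20 → 9 → 11 → 15 — 10 edges from the root.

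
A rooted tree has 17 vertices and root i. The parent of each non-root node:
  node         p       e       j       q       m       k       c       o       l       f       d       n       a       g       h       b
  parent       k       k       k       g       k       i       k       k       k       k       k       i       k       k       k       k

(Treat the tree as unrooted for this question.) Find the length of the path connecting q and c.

3

q - g - k - c: 3 edges.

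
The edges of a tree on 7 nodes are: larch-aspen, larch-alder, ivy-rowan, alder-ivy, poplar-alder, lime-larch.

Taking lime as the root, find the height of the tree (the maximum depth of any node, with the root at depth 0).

4

rowan sits deepest: lime-larch-alder-ivy-rowan — 4 edges from the root.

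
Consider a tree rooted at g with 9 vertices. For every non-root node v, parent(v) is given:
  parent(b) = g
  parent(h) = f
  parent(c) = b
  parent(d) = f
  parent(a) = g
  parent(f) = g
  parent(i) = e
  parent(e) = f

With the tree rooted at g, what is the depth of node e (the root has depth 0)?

Path from g to e: g–f–e, which has 2 edges.

2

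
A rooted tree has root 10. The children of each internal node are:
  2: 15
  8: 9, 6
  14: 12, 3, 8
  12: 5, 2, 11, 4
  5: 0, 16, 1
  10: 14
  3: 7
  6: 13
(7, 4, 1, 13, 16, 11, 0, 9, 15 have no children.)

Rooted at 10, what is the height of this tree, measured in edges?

The longest root-to-leaf path is 10 → 14 → 12 → 5 → 0 (4 edges).

4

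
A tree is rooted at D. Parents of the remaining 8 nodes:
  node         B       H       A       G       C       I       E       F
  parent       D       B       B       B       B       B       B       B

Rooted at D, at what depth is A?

D – B – A — 2 edges.

2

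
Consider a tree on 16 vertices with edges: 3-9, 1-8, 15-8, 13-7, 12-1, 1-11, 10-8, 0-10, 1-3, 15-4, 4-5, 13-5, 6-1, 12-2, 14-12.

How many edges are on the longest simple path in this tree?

8

A longest path is 7 – 13 – 5 – 4 – 15 – 8 – 1 – 3 – 9, with 8 edges.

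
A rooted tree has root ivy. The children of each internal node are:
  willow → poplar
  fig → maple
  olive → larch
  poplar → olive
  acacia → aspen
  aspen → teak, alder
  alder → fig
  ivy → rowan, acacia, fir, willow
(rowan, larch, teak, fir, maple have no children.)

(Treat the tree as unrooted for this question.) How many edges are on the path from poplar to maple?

The path is poplar - willow - ivy - acacia - aspen - alder - fig - maple, which has 7 edges.

7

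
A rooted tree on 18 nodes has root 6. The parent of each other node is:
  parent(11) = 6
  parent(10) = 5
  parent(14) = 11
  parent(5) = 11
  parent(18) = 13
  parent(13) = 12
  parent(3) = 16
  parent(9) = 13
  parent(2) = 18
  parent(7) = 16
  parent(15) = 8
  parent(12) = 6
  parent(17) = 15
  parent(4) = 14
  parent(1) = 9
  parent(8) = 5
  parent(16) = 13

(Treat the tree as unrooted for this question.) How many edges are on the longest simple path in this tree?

9

Starting from 17, a farthest node is 2 at distance 9.
One longest path: 17 - 15 - 8 - 5 - 11 - 6 - 12 - 13 - 18 - 2.
So the diameter is 9.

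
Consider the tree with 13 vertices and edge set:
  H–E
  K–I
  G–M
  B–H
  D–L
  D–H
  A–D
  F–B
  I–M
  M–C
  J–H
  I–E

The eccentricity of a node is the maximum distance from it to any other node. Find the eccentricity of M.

5

A farthest node from M is F (A, L also at distance 5).
The path M – I – E – H – B – F has 5 edges.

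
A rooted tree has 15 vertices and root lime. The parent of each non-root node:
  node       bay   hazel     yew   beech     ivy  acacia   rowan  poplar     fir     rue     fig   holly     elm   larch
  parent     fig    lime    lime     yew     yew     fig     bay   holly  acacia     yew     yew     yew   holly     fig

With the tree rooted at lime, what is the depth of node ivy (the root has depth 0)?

2

lime → yew → ivy — 2 edges.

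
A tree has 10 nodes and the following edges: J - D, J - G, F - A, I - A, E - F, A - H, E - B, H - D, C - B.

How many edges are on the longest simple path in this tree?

A longest path is C–B–E–F–A–H–D–J–G, with 8 edges.

8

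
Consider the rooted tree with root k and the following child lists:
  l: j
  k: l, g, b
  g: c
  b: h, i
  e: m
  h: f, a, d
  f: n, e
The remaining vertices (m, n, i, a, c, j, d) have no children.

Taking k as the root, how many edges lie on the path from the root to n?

4

Climbing from n to the root: n → f → h → b → k. That's 4 steps.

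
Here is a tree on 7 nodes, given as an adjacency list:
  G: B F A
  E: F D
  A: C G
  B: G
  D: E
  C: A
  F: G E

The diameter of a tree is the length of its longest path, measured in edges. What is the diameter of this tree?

5

BFS from C reaches D last, at distance 5; BFS from D confirms no node is farther.
Path: C-A-G-F-E-D.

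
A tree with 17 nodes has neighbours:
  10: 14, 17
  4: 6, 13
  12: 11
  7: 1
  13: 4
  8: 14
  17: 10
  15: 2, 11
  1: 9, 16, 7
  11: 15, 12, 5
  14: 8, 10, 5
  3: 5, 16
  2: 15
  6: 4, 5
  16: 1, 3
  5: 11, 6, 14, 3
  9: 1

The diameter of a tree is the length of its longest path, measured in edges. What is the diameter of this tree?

7

A longest path is 9-1-16-3-5-14-10-17, with 7 edges.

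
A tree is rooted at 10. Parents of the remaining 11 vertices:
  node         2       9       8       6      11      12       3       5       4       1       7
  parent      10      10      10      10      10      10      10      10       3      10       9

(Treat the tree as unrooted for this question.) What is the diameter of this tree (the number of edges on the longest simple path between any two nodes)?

4

A longest path is 4-3-10-9-7, with 4 edges.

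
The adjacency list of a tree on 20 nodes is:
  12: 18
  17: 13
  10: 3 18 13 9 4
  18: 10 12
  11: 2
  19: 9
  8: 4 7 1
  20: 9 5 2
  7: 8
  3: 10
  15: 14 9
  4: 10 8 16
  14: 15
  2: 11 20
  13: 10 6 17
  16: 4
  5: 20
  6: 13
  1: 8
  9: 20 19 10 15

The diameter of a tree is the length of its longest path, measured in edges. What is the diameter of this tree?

BFS from 11 reaches 1 last, at distance 7; BFS from 1 confirms no node is farther.
Path: 11-2-20-9-10-4-8-1.

7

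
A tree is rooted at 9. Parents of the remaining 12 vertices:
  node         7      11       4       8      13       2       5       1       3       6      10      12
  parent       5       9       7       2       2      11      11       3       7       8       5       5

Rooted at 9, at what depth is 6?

4

Path from 9 to 6: 9 – 11 – 2 – 8 – 6, which has 4 edges.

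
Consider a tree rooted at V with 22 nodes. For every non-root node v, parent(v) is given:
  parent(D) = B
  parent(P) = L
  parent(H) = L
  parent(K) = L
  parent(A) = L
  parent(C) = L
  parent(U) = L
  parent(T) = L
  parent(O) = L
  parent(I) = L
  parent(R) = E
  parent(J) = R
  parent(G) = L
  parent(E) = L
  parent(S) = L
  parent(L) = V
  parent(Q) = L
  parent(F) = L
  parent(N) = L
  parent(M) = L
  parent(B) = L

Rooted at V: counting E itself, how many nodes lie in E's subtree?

Descendants of E (including itself): E, R, J. That's 3.

3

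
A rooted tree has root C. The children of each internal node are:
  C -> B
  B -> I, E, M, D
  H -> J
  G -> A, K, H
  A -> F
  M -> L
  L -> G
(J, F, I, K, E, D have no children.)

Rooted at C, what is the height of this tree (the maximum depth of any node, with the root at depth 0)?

6

F sits deepest: C – B – M – L – G – A – F — 6 edges from the root.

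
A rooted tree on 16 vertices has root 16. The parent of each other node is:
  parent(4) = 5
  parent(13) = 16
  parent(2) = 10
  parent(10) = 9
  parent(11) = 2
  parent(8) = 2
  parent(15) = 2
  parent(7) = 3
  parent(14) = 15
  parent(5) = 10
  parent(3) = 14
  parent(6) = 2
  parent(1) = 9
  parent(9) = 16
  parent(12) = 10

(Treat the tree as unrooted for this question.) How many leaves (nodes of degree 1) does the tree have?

Exactly 8 nodes have a single neighbour: 1, 4, 6, 7, 8, 11, 12, 13.

8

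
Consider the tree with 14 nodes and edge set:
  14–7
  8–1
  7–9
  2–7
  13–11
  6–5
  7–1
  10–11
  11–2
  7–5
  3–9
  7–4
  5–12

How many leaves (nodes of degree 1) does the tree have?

Exactly 8 nodes have a single neighbour: 3, 4, 6, 8, 10, 12, 13, 14.

8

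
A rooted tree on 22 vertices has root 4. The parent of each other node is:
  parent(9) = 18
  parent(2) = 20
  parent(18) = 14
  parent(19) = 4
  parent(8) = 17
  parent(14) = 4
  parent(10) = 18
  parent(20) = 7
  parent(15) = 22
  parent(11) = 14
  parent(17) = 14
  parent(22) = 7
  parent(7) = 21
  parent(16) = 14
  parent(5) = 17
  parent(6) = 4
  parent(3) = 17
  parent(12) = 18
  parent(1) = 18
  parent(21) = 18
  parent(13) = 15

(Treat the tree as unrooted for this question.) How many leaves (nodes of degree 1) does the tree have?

13

The leaves are 1, 2, 3, 5, 6, 8, 9, 10, 11, 12, 13, 16, 19.
That is 13 leaves.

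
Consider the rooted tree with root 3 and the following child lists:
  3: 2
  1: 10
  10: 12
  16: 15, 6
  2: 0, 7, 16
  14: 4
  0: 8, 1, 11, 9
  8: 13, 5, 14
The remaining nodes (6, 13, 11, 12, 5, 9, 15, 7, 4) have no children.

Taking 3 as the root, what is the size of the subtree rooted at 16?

3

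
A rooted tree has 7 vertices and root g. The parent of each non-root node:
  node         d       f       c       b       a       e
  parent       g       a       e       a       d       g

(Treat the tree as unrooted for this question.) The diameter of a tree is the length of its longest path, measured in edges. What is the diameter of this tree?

A longest path is b–a–d–g–e–c, with 5 edges.

5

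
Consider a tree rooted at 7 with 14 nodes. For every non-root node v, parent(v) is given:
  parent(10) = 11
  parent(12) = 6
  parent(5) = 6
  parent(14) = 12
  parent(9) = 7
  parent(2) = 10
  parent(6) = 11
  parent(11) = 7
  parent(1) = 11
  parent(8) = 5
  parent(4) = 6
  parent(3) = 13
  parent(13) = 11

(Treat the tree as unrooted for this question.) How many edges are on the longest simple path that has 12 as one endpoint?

A farthest node from 12 is 2 (3, 9 also at distance 4).
The path 12-6-11-10-2 has 4 edges.

4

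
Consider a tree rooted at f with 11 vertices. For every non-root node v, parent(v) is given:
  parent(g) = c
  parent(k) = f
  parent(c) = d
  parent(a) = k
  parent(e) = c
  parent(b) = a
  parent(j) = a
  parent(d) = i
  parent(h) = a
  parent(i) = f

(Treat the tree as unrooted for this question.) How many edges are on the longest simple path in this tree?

7

Starting from b, a farthest node is g at distance 7.
One longest path: b–a–k–f–i–d–c–g.
So the diameter is 7.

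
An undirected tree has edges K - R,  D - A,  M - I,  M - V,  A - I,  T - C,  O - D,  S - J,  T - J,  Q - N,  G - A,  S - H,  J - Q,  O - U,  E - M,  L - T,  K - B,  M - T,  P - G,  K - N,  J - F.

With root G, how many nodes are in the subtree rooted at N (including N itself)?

N's subtree: {N, K, R, B}, size 4.

4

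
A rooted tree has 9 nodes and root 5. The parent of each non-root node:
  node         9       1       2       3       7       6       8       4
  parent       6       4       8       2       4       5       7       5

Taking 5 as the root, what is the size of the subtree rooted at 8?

Descendants of 8 (including itself): 8, 2, 3. That's 3.

3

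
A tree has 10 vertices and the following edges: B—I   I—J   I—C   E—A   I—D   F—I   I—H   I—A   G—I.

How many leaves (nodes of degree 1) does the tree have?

Exactly 8 nodes have a single neighbour: B, C, D, E, F, G, H, J.

8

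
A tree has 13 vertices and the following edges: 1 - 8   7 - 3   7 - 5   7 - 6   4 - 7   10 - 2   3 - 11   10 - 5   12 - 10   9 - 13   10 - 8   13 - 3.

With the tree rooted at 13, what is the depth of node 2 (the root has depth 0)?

5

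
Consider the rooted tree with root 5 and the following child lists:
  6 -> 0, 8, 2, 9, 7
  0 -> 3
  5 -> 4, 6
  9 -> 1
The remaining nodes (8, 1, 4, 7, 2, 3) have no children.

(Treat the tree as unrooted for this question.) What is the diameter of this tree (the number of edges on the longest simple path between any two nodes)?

4

BFS from 3 reaches 1 last, at distance 4; BFS from 1 confirms no node is farther.
Path: 3–0–6–9–1.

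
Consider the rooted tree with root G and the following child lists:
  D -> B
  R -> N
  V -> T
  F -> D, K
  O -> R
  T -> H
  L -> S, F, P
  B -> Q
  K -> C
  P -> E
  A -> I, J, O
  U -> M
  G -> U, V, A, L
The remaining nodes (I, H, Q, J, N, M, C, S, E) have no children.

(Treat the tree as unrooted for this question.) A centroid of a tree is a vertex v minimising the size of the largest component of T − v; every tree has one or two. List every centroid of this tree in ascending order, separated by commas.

If G is removed the pieces have sizes 10, 6, 3, 2, all ≤ ⌊22/2⌋ = 11.
No neighbour of G does as well, so G is the unique centroid.

G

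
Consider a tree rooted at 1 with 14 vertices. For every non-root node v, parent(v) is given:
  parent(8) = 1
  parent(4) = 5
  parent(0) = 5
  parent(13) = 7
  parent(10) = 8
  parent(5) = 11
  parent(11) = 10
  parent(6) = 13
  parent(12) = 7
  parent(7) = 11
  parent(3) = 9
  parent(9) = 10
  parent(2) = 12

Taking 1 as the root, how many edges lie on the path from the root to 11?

Climbing from 11 to the root: 11–10–8–1. That's 3 steps.

3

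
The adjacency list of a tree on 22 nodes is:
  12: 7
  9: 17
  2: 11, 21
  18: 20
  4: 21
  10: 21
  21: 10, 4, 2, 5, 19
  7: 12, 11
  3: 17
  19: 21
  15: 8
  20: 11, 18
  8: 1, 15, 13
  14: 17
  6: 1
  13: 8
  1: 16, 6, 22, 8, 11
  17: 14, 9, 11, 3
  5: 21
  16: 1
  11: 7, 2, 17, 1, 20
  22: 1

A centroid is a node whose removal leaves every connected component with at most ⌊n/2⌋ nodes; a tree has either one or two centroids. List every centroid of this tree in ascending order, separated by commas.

11

Removing 11 splits the tree into components of sizes 7, 6, 4, 2, 2; the largest is 7 ≤ ⌊22/2⌋ = 11.
Every other node leaves some component of size > 11, so the centroid is unique.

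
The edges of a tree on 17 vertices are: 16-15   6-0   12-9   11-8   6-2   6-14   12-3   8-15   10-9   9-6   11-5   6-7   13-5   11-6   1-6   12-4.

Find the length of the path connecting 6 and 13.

3

The path is 6–11–5–13, which has 3 edges.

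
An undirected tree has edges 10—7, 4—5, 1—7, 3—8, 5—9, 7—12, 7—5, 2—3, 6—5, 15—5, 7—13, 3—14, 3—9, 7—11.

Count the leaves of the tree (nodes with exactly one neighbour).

Degree-1 nodes: 1, 2, 4, 6, 8, 10, 11, 12, 13, 14, 15 — 11 of them.

11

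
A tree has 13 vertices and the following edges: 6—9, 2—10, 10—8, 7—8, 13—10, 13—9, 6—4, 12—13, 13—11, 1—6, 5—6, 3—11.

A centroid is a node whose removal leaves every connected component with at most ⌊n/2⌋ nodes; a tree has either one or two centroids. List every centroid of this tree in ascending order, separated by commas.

13

Delete 13: the remaining components have sizes 5, 4, 2, 1. Max 5 ≤ 6, so 13 is a centroid.
No neighbour of 13 does as well, so 13 is the unique centroid.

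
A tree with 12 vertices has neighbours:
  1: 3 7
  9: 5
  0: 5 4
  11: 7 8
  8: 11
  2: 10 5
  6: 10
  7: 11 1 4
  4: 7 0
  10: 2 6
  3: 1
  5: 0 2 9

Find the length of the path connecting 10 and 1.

Walking from 10: 10 - 2 - 5 - 0 - 4 - 7 - 1. Length 6.

6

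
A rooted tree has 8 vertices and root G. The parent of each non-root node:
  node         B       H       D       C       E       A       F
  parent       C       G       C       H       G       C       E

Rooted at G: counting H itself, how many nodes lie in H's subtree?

5

H's subtree: {H, C, D, B, A}, size 5.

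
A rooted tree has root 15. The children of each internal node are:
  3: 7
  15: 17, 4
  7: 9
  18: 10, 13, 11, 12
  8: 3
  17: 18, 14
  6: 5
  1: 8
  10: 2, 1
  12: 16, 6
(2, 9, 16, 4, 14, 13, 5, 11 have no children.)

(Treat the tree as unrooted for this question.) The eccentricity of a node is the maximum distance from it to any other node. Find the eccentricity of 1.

5

The node farthest from 1 is 4 (5 also at distance 5), via 1 – 10 – 18 – 17 – 15 – 4 — 5 edges.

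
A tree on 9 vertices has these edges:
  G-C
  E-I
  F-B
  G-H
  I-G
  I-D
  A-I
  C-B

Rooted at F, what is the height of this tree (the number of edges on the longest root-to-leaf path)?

The longest root-to-leaf path is F → B → C → G → I → D (5 edges).

5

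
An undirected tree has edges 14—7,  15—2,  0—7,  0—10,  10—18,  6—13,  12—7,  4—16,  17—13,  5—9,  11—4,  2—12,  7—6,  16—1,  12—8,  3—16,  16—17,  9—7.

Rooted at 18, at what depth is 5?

18–10–0–7–9–5 — 5 edges.

5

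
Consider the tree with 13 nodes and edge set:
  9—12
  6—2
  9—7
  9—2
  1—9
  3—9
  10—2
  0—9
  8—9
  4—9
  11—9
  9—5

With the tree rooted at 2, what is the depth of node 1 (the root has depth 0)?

2

2–9–1 — 2 edges.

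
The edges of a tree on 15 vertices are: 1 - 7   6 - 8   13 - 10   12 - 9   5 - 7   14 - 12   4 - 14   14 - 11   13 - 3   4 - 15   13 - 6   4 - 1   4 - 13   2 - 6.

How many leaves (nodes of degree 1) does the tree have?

8

Degree-1 nodes: 2, 3, 5, 8, 9, 10, 11, 15 — 8 of them.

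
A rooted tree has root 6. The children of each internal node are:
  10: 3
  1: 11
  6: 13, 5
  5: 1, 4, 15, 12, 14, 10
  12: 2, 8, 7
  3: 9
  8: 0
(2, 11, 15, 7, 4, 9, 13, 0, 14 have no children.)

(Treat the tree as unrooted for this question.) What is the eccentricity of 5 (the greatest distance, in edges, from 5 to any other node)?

3

Distances from 5 peak at 3, attained at 9 (0 also at distance 3).
5–10–3–9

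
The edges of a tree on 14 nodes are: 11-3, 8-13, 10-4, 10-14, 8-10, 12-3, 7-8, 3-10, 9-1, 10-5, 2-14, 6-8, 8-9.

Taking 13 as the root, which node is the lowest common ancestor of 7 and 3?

7's ancestor chain is 7, 8, 13 and 3's is 3, 10, 8, 13; they first meet at 8.

8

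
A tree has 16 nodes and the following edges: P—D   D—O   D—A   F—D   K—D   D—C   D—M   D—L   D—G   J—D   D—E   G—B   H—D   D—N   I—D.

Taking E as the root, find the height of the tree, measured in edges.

B sits deepest: E–D–G–B — 3 edges from the root.

3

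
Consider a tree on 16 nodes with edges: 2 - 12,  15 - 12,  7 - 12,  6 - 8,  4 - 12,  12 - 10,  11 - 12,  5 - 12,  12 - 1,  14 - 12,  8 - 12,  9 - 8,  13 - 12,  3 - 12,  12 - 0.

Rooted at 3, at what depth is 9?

Climbing from 9 to the root: 9–8–12–3. That's 3 steps.

3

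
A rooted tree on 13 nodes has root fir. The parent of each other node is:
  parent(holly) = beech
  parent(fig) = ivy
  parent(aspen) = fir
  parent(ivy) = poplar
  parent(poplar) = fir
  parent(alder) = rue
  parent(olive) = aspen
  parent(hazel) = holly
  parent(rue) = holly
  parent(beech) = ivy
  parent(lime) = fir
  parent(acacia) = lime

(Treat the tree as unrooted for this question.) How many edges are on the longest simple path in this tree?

8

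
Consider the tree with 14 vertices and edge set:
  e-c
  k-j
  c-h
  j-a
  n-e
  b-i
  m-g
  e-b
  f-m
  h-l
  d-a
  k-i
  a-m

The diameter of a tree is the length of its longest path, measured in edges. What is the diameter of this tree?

10

A longest path is l-h-c-e-b-i-k-j-a-m-g, with 10 edges.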